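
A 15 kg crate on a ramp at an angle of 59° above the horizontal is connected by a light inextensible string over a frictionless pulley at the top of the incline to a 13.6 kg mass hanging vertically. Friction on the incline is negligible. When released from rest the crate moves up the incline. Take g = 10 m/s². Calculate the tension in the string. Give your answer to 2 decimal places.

For the crate on the incline: the weight component along the slope is m₁g sin 59° = 15 × 10 × 0.8572 = 128.580 N and the normal force is N = m₁g cos 59° = 77.256 N.
Newton's second law for the crate (up-slope positive): T − 128.580 = 15 a. For the hanging mass (downward positive): 13.6 × 10 − T = 13.6 a.
Adding the two equations eliminates T: 7.420 = 28.6 a, so a = 0.2594 m/s².
Then from the hanging mass's equation, T = 13.6 × (10 − 0.2594) = 132.472 N.

132.47 N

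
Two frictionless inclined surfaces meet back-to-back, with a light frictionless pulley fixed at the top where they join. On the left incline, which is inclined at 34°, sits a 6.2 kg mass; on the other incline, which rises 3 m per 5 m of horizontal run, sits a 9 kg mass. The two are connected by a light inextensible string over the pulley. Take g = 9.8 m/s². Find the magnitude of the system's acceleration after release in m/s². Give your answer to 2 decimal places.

0.75 m/s²

Resolve each weight along its own incline: the 6.2 kg mass has component 6.2 × 9.8 × sin 34° = 33.977 N down its slope, and the 9 kg mass has 9 × 9.8 × sin 30.96° = 45.379 N down its slope.
The 9 kg side's 45.379 N exceeds the other side's 33.977 N, so that mass slides down and the 6.2 kg mass slides up. Taking that direction as positive, Newton's second law for the whole system gives 45.379 − 33.977 = (6.2 + 9) a, so a = 11.402 / 15.2 = 0.7501 m/s².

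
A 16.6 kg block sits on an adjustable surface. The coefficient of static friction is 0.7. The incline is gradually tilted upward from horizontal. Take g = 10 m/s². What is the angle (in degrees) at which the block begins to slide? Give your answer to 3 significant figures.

35.0°

At the threshold of sliding, static friction is at its maximum μ_s N and exactly balances the weight component along the incline: mg sin θ = μ_s mg cos θ.
Hence tan θ = μ_s = 0.7, so θ = arctan(0.7) = 34.9920°.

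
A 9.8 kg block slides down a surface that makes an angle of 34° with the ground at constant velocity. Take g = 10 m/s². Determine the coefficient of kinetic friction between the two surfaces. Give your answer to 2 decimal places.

At constant velocity the net force along the incline is zero: mg sin 34° = μ mg cos 34°.
So μ = tan 34° = 0.5592 / 0.8290 = 0.6745.

0.67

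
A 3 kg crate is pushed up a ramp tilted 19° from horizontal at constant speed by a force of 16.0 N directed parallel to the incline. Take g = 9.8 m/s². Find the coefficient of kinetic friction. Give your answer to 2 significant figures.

At constant speed ΣF = 0 along the incline. The applied 16.0 N acts up the slope; the weight component mg sin 19° = 9.572 N and kinetic friction μN both act down the slope.
So 16.0 = 9.572 + μ × 27.798, giving μ = (16.0 − 9.572) / 27.798 = 0.2312.

0.23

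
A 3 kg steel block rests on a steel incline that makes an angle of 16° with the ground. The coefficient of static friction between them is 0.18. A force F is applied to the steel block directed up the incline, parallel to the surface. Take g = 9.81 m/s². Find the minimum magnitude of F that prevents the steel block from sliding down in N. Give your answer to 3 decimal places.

3.020 N

The normal force is N = mg cos 16° = 28.290 N. With F at its minimum the steel block is on the verge of sliding down, so static friction is at its maximum μ_s N = 0.18 × 28.290 = 5.092 N and acts up the slope.
Equilibrium along the incline: F + μ_s N = mg sin 16°, so F = 8.112 − 5.092 = 3.020 N.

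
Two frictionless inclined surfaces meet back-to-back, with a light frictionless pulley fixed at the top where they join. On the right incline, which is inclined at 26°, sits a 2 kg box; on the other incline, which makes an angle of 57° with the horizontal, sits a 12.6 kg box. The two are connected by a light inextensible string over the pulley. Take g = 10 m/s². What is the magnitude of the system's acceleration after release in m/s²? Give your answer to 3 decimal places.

6.637 m/s²

Resolve each weight along its own incline: the 2 kg mass has component 2 × 10 × sin 26° = 8.767 N down its slope, and the 12.6 kg mass has 12.6 × 10 × sin 57° = 105.672 N down its slope.
The 12.6 kg side's 105.672 N exceeds the other side's 8.767 N, so that mass slides down and the 2 kg mass slides up. Taking that direction as positive, Newton's second law for the whole system gives 105.672 − 8.767 = (2 + 12.6) a, so a = 96.905 / 14.6 = 6.6373 m/s².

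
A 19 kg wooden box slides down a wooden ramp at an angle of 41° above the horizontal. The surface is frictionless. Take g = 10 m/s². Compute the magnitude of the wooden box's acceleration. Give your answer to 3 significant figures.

Resolving the weight along the incline: the component pulling the wooden box down the slope is mg sin 41° = 19 × 10 × 0.6561 = 124.659 N, and the normal force is N = mg cos 41° = 19 × 10 × 0.7547 = 143.393 N.
With no friction the net force along the incline is 124.659 N, so a = g sin 41° = 124.659 / 19 = 6.5610 m/s².

6.56 m/s²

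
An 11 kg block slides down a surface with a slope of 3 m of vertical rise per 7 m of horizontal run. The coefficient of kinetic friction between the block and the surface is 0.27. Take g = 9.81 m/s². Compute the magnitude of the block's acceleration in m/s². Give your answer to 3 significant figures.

Resolving the weight along the incline: the component pulling the block down the slope is mg sin 23.20° = 11 × 9.81 × 0.3939 = 42.506 N, and the normal force is N = mg cos 23.20° = 11 × 9.81 × 0.9191 = 99.180 N.
Kinetic friction acts up the slope with magnitude f = μN = 0.27 × 99.180 = 26.779 N.
Net force along the incline is 42.506 − 26.779 = 15.727 N, so a = 15.727 / 11 = 1.4297 m/s².

1.43 m/s²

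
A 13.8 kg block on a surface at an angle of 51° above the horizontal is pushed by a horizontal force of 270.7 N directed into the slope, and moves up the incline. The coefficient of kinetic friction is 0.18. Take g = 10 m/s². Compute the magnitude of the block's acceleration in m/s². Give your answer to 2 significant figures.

0.70 m/s²

The horizontal push has components F cos 51° = 270.7 × 0.6293 = 170.352 N up the incline and F sin 51° = 270.7 × 0.7771 = 210.361 N pressing into the surface.
The normal force is therefore N = mg cos 51° + F sin 51° = 86.843 + 210.361 = 297.204 N, and kinetic friction down the slope is μN = 0.18 × 297.204 = 53.497 N.
Along the incline: F cos 51° − mg sin 51° − μN = ma, so 170.352 − 107.240 − 53.497 = 13.8 a, giving a = 0.6967 m/s².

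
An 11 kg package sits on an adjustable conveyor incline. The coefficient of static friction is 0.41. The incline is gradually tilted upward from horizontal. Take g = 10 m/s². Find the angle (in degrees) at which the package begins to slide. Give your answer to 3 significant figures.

At the threshold of sliding, static friction is at its maximum μ_s N and exactly balances the weight component along the incline: mg sin θ = μ_s mg cos θ.
Hence tan θ = μ_s = 0.41, so θ = arctan(0.41) = 22.2936°.

22.3°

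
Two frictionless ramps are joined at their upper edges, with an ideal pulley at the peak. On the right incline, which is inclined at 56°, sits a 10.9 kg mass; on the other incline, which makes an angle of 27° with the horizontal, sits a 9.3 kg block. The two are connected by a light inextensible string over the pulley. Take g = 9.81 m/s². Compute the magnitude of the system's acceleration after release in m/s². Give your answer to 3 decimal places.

Resolve each weight along its own incline: the 10.9 kg mass has component 10.9 × 9.81 × sin 56° = 88.648 N down its slope, and the 9.3 kg mass has 9.3 × 9.81 × sin 27° = 41.419 N down its slope.
The 10.9 kg side's 88.648 N exceeds the other side's 41.419 N, so that mass slides down and the 9.3 kg mass slides up. Taking that direction as positive, Newton's second law for the whole system gives 88.648 − 41.419 = (10.9 + 9.3) a, so a = 47.229 / 20.2 = 2.3381 m/s².

2.338 m/s²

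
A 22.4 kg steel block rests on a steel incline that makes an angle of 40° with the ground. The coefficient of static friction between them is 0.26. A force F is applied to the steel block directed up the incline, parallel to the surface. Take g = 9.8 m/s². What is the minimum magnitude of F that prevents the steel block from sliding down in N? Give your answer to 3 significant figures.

The normal force is N = mg cos 40° = 168.162 N. With F at its minimum the steel block is on the verge of sliding down, so static friction is at its maximum μ_s N = 0.26 × 168.162 = 43.722 N and acts up the slope.
Equilibrium along the incline: F + μ_s N = mg sin 40°, so F = 141.105 − 43.722 = 97.383 N.

97.4 N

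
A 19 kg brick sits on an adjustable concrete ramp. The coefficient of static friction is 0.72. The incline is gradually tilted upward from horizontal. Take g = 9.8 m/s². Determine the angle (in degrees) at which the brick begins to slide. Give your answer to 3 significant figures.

35.8°

At the threshold of sliding, static friction is at its maximum μ_s N and exactly balances the weight component along the incline: mg sin θ = μ_s mg cos θ.
Hence tan θ = μ_s = 0.72, so θ = arctan(0.72) = 35.7539°.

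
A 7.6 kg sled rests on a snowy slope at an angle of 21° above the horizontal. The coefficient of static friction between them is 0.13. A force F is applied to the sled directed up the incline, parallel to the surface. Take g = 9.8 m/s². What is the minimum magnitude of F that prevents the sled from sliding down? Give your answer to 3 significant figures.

The normal force is N = mg cos 21° = 69.533 N. With F at its minimum the sled is on the verge of sliding down, so static friction is at its maximum μ_s N = 0.13 × 69.533 = 9.039 N and acts up the slope.
Equilibrium along the incline: F + μ_s N = mg sin 21°, so F = 26.691 − 9.039 = 17.652 N.

17.7 N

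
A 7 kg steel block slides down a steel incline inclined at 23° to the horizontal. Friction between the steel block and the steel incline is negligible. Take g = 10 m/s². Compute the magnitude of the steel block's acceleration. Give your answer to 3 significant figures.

Resolving the weight along the incline: the component pulling the steel block down the slope is mg sin 23° = 7 × 10 × 0.3907 = 27.349 N, and the normal force is N = mg cos 23° = 7 × 10 × 0.9205 = 64.435 N.
With no friction the net force along the incline is 27.349 N, so a = g sin 23° = 27.349 / 7 = 3.9070 m/s².

3.91 m/s²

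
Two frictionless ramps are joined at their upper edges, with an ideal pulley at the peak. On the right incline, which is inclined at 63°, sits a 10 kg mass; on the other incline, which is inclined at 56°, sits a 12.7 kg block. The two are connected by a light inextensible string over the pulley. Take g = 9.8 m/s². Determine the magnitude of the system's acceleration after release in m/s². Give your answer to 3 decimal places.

Resolve each weight along its own incline: the 10 kg mass has component 10 × 9.8 × sin 63° = 87.319 N down its slope, and the 12.7 kg mass has 12.7 × 9.8 × sin 56° = 103.182 N down its slope.
The 12.7 kg side's 103.182 N exceeds the other side's 87.319 N, so that mass slides down and the 10 kg mass slides up. Taking that direction as positive, Newton's second law for the whole system gives 103.182 − 87.319 = (10 + 12.7) a, so a = 15.863 / 22.7 = 0.6988 m/s².

0.699 m/s²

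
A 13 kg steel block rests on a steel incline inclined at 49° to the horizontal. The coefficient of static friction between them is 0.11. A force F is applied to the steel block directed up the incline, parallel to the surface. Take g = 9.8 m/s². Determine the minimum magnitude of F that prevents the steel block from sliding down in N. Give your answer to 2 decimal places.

86.96 N

The normal force is N = mg cos 49° = 83.582 N. With F at its minimum the steel block is on the verge of sliding down, so static friction is at its maximum μ_s N = 0.11 × 83.582 = 9.194 N and acts up the slope.
Equilibrium along the incline: F + μ_s N = mg sin 49°, so F = 96.150 − 9.194 = 86.956 N.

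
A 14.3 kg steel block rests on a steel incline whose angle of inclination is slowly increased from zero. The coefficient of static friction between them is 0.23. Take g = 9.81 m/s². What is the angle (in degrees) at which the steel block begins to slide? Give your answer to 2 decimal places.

12.95°

At the threshold of sliding, static friction is at its maximum μ_s N and exactly balances the weight component along the incline: mg sin θ = μ_s mg cos θ.
Hence tan θ = μ_s = 0.23, so θ = arctan(0.23) = 12.9528°.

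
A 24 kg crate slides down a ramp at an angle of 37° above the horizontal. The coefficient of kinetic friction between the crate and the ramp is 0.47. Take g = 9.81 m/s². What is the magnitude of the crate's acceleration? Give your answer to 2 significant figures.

2.2 m/s²

Resolving the weight along the incline: the component pulling the crate down the slope is mg sin 37° = 24 × 9.81 × 0.6018 = 141.688 N, and the normal force is N = mg cos 37° = 24 × 9.81 × 0.7986 = 188.022 N.
Kinetic friction acts up the slope with magnitude f = μN = 0.47 × 188.022 = 88.370 N.
Net force along the incline is 141.688 − 88.370 = 53.318 N, so a = 53.318 / 24 = 2.2216 m/s².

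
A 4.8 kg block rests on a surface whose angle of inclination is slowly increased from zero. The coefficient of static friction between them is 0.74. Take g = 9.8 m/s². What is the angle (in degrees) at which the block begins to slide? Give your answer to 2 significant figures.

37°

At the threshold of sliding, static friction is at its maximum μ_s N and exactly balances the weight component along the incline: mg sin θ = μ_s mg cos θ.
Hence tan θ = μ_s = 0.74, so θ = arctan(0.74) = 36.5014°.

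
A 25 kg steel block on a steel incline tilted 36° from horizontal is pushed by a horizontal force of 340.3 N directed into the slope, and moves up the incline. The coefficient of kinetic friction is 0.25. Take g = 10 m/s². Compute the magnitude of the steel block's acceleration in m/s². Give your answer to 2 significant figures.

The horizontal push has components F cos 36° = 340.3 × 0.8090 = 275.303 N up the incline and F sin 36° = 340.3 × 0.5878 = 200.028 N pressing into the surface.
The normal force is therefore N = mg cos 36° + F sin 36° = 202.250 + 200.028 = 402.278 N, and kinetic friction down the slope is μN = 0.25 × 402.278 = 100.570 N.
Along the incline: F cos 36° − mg sin 36° − μN = ma, so 275.303 − 146.950 − 100.570 = 25 a, giving a = 1.1113 m/s².

1.1 m/s²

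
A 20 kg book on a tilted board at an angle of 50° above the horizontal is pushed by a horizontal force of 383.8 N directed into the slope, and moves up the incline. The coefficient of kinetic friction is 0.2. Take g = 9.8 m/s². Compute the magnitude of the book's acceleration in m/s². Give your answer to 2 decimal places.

The horizontal push has components F cos 50° = 383.8 × 0.6428 = 246.707 N up the incline and F sin 50° = 383.8 × 0.7660 = 293.991 N pressing into the surface.
The normal force is therefore N = mg cos 50° + F sin 50° = 125.989 + 293.991 = 419.980 N, and kinetic friction down the slope is μN = 0.2 × 419.980 = 83.996 N.
Along the incline: F cos 50° − mg sin 50° − μN = ma, so 246.707 − 150.136 − 83.996 = 20 a, giving a = 0.6288 m/s².

0.63 m/s²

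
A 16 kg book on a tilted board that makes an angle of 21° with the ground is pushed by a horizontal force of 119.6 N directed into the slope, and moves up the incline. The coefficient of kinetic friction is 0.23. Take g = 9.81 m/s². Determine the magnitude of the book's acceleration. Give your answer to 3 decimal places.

The horizontal push has components F cos 21° = 119.6 × 0.9336 = 111.659 N up the incline and F sin 21° = 119.6 × 0.3584 = 42.865 N pressing into the surface.
The normal force is therefore N = mg cos 21° + F sin 21° = 146.538 + 42.865 = 189.403 N, and kinetic friction down the slope is μN = 0.23 × 189.403 = 43.563 N.
Along the incline: F cos 21° − mg sin 21° − μN = ma, so 111.659 − 56.254 − 43.563 = 16 a, giving a = 0.7401 m/s².

0.740 m/s²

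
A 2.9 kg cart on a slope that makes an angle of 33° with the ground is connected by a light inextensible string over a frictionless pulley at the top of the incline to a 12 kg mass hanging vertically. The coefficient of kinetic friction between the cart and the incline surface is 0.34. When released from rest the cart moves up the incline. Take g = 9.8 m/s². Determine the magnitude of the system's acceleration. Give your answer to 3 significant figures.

For the cart on the incline: the weight component along the slope is m₁g sin 33° = 2.9 × 9.8 × 0.5446 = 15.478 N and the normal force is N = m₁g cos 33° = 23.835 N.
Kinetic friction opposes the cart's motion up the incline: f = μN = 0.34 × 23.835 = 8.104 N acting down the slope.
Newton's second law for the cart (up-slope positive): T − 15.478 − 8.104 = 2.9 a. For the hanging mass (downward positive): 12 × 9.8 − T = 12 a.
Adding the two equations eliminates T: 94.018 = 14.9 a, so a = 6.3099 m/s².

6.31 m/s²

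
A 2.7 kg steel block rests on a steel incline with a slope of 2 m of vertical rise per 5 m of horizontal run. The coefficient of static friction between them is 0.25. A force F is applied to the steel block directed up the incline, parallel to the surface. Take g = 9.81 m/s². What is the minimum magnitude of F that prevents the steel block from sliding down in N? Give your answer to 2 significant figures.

The normal force is N = mg cos 21.80° = 24.593 N. With F at its minimum the steel block is on the verge of sliding down, so static friction is at its maximum μ_s N = 0.25 × 24.593 = 6.148 N and acts up the slope.
Equilibrium along the incline: F + μ_s N = mg sin 21.80°, so F = 9.837 − 6.148 = 3.689 N.

3.7 N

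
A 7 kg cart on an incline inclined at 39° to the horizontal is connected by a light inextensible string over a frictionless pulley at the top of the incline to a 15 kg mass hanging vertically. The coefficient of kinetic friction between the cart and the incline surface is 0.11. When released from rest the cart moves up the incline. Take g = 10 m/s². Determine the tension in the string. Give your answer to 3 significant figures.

81.8 N

For the cart on the incline: the weight component along the slope is m₁g sin 39° = 7 × 10 × 0.6293 = 44.051 N and the normal force is N = m₁g cos 39° = 54.400 N.
Kinetic friction opposes the cart's motion up the incline: f = μN = 0.11 × 54.400 = 5.984 N acting down the slope.
Newton's second law for the cart (up-slope positive): T − 44.051 − 5.984 = 7 a. For the hanging mass (downward positive): 15 × 10 − T = 15 a.
Adding the two equations eliminates T: 99.965 = 22 a, so a = 4.5439 m/s².
Then from the hanging mass's equation, T = 15 × (10 − 4.5439) = 81.841 N.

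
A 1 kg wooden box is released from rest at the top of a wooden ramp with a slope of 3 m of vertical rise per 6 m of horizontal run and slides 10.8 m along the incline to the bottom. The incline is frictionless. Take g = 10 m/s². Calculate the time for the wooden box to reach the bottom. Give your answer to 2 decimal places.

2.20 s

The weight component along the incline is mg sin 26.57° = 4.472 N and the normal force is N = mg cos 26.57° = 8.944 N.
With no friction, a = g sin 26.57° = 4.4721 m/s².
Starting from rest, L = ½at², so t = √(2L/a) = √(2 × 10.8 / 4.4721) = 2.1977 s.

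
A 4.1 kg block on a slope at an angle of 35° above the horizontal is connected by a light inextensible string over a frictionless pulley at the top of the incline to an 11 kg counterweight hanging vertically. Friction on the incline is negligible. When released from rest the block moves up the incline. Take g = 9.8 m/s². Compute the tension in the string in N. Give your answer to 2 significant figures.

For the block on the incline: the weight component along the slope is m₁g sin 35° = 4.1 × 9.8 × 0.5736 = 23.047 N and the normal force is N = m₁g cos 35° = 32.914 N.
Newton's second law for the block (up-slope positive): T − 23.047 = 4.1 a. For the hanging counterweight (downward positive): 11 × 9.8 − T = 11 a.
Adding the two equations eliminates T: 84.753 = 15.1 a, so a = 5.6128 m/s².
Then from the hanging counterweight's equation, T = 11 × (9.8 − 5.6128) = 46.059 N.

46 N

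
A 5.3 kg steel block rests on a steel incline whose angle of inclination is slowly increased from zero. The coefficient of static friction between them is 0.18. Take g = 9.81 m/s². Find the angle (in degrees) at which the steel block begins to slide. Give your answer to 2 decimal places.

10.20°

At the threshold of sliding, static friction is at its maximum μ_s N and exactly balances the weight component along the incline: mg sin θ = μ_s mg cos θ.
Hence tan θ = μ_s = 0.18, so θ = arctan(0.18) = 10.2040°.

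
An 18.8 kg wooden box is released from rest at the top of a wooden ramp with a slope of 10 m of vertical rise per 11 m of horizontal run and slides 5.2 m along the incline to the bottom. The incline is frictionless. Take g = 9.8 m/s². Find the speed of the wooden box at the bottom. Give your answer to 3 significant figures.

The weight component along the incline is mg sin 42.27° = 123.933 N and the normal force is N = mg cos 42.27° = 136.327 N.
With no friction, a = g sin 42.27° = 6.5922 m/s².
Starting from rest over a distance of 5.2 m, v² = 2aL = 2 × 6.5922 × 5.2 = 68.5589, so v = 8.2800 m/s.

8.28 m/s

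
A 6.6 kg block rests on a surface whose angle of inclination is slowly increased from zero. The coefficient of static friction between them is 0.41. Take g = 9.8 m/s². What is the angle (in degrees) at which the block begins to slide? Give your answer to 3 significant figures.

22.3°

At the threshold of sliding, static friction is at its maximum μ_s N and exactly balances the weight component along the incline: mg sin θ = μ_s mg cos θ.
Hence tan θ = μ_s = 0.41, so θ = arctan(0.41) = 22.2936°.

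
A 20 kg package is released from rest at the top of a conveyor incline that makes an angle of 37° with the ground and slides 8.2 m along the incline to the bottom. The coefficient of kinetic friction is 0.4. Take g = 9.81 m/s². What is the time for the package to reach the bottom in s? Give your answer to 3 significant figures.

2.43 s

The weight component along the incline is mg sin 37° = 118.076 N and the normal force is N = mg cos 37° = 156.692 N.
Friction up the slope is f = μN = 0.4 × 156.692 = 62.677 N, so the net downslope force is 118.076 − 62.677 = 55.399 N and a = 55.399 / 20 = 2.7700 m/s².
Starting from rest, L = ½at², so t = √(2L/a) = √(2 × 8.2 / 2.7700) = 2.4332 s.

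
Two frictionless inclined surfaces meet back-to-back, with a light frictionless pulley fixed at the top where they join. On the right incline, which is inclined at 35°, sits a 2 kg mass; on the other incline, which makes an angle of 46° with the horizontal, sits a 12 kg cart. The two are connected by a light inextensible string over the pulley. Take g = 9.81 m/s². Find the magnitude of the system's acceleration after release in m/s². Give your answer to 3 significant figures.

5.24 m/s²

Resolve each weight along its own incline: the 2 kg mass has component 2 × 9.81 × sin 35° = 11.254 N down its slope, and the 12 kg mass has 12 × 9.81 × sin 46° = 84.681 N down its slope.
The 12 kg side's 84.681 N exceeds the other side's 11.254 N, so that mass slides down and the 2 kg mass slides up. Taking that direction as positive, Newton's second law for the whole system gives 84.681 − 11.254 = (2 + 12) a, so a = 73.427 / 14 = 5.2448 m/s².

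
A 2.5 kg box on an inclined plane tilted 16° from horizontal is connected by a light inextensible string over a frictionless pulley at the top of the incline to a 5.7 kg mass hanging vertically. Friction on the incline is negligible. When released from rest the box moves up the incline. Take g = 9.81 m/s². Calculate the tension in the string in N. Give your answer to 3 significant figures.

For the box on the incline: the weight component along the slope is m₁g sin 16° = 2.5 × 9.81 × 0.2756 = 6.759 N and the normal force is N = m₁g cos 16° = 23.575 N.
Newton's second law for the box (up-slope positive): T − 6.759 = 2.5 a. For the hanging mass (downward positive): 5.7 × 9.81 − T = 5.7 a.
Adding the two equations eliminates T: 49.158 = 8.2 a, so a = 5.9949 m/s².
Then from the hanging mass's equation, T = 5.7 × (9.81 − 5.9949) = 21.746 N.

21.7 N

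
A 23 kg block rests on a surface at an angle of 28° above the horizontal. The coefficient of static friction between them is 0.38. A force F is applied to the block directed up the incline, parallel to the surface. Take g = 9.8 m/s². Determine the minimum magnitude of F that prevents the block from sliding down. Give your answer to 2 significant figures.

The normal force is N = mg cos 28° = 199.016 N. With F at its minimum the block is on the verge of sliding down, so static friction is at its maximum μ_s N = 0.38 × 199.016 = 75.626 N and acts up the slope.
Equilibrium along the incline: F + μ_s N = mg sin 28°, so F = 105.819 − 75.626 = 30.193 N.

30 N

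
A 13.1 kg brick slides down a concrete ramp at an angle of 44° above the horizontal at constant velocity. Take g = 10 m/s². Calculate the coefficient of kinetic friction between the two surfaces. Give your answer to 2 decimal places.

0.97

At constant velocity the net force along the incline is zero: mg sin 44° = μ mg cos 44°.
So μ = tan 44° = 0.6947 / 0.7193 = 0.9658.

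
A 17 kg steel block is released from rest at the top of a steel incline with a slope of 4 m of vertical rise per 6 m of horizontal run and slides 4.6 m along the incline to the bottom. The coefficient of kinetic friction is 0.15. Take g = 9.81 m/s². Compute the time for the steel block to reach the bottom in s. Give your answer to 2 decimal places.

The weight component along the incline is mg sin 33.69° = 92.507 N and the normal force is N = mg cos 33.69° = 138.761 N.
Friction up the slope is f = μN = 0.15 × 138.761 = 20.814 N, so the net downslope force is 92.507 − 20.814 = 71.693 N and a = 71.693 / 17 = 4.2172 m/s².
Starting from rest, L = ½at², so t = √(2L/a) = √(2 × 4.6 / 4.2172) = 1.4770 s.

1.48 s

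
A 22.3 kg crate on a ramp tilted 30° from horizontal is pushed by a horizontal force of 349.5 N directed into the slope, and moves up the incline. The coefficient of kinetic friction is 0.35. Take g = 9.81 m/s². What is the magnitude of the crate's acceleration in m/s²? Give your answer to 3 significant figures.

2.95 m/s²

The horizontal push has components F cos 30° = 349.5 × 0.8660 = 302.667 N up the incline and F sin 30° = 349.5 × 0.5000 = 174.750 N pressing into the surface.
The normal force is therefore N = mg cos 30° + F sin 30° = 189.449 + 174.750 = 364.199 N, and kinetic friction down the slope is μN = 0.35 × 364.199 = 127.470 N.
Along the incline: F cos 30° − mg sin 30° − μN = ma, so 302.667 − 109.382 − 127.470 = 22.3 a, giving a = 2.9513 m/s².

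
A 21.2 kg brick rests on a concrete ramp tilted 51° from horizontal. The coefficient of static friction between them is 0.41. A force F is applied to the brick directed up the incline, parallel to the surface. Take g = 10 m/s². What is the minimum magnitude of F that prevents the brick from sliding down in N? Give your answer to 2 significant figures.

The normal force is N = mg cos 51° = 133.416 N. With F at its minimum the brick is on the verge of sliding down, so static friction is at its maximum μ_s N = 0.41 × 133.416 = 54.701 N and acts up the slope.
Equilibrium along the incline: F + μ_s N = mg sin 51°, so F = 164.755 − 54.701 = 110.054 N.

110 N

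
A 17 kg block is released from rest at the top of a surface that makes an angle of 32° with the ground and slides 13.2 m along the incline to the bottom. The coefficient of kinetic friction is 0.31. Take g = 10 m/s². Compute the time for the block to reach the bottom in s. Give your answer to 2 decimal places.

The weight component along the incline is mg sin 32° = 90.086 N and the normal force is N = mg cos 32° = 144.168 N.
Friction up the slope is f = μN = 0.31 × 144.168 = 44.692 N, so the net downslope force is 90.086 − 44.692 = 45.394 N and a = 45.394 / 17 = 2.6702 m/s².
Starting from rest, L = ½at², so t = √(2L/a) = √(2 × 13.2 / 2.6702) = 3.1443 s.

3.14 s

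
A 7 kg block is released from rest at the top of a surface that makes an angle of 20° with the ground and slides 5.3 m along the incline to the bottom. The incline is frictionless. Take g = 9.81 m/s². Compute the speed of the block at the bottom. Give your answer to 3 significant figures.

5.96 m/s

The weight component along the incline is mg sin 20° = 23.487 N and the normal force is N = mg cos 20° = 64.529 N.
With no friction, a = g sin 20° = 3.3552 m/s².
Starting from rest over a distance of 5.3 m, v² = 2aL = 2 × 3.3552 × 5.3 = 35.5651, so v = 5.9636 m/s.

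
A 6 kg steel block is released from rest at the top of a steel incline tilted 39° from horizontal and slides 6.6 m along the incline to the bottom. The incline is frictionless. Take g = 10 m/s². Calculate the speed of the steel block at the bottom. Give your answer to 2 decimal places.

9.11 m/s

The weight component along the incline is mg sin 39° = 37.759 N and the normal force is N = mg cos 39° = 46.629 N.
With no friction, a = g sin 39° = 6.2932 m/s².
Starting from rest over a distance of 6.6 m, v² = 2aL = 2 × 6.2932 × 6.6 = 83.0702, so v = 9.1143 m/s.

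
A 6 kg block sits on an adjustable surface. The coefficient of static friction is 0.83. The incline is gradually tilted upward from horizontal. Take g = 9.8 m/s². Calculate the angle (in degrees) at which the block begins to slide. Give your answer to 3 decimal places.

39.693°

At the threshold of sliding, static friction is at its maximum μ_s N and exactly balances the weight component along the incline: mg sin θ = μ_s mg cos θ.
Hence tan θ = μ_s = 0.83, so θ = arctan(0.83) = 39.6927°.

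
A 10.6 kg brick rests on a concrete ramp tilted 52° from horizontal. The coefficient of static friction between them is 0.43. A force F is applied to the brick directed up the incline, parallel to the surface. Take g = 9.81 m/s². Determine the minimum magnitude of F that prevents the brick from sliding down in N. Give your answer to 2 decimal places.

The normal force is N = mg cos 52° = 64.020 N. With F at its minimum the brick is on the verge of sliding down, so static friction is at its maximum μ_s N = 0.43 × 64.020 = 27.529 N and acts up the slope.
Equilibrium along the incline: F + μ_s N = mg sin 52°, so F = 81.942 − 27.529 = 54.413 N.

54.41 N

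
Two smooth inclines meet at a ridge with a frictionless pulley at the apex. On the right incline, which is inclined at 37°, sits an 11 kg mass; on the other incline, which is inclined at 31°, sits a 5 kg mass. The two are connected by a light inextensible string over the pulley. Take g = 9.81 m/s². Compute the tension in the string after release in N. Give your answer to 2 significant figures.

38 N

Resolve each weight along its own incline: the 11 kg mass has component 11 × 9.81 × sin 37° = 64.942 N down its slope, and the 5 kg mass has 5 × 9.81 × sin 31° = 25.263 N down its slope.
The 11 kg side's 64.942 N exceeds the other side's 25.263 N, so that mass slides down and the 5 kg mass slides up. Taking that direction as positive, Newton's second law for the whole system gives 64.942 − 25.263 = (11 + 5) a, so a = 39.679 / 16 = 2.4799 m/s².
For the 5 kg mass (up-slope positive): T − 25.263 = 5 × 2.4799, so T = 37.663 N.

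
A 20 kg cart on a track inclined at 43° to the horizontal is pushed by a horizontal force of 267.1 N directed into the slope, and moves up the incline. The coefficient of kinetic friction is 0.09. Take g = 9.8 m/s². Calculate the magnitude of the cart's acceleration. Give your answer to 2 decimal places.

The horizontal push has components F cos 43° = 267.1 × 0.7314 = 195.357 N up the incline and F sin 43° = 267.1 × 0.6820 = 182.162 N pressing into the surface.
The normal force is therefore N = mg cos 43° + F sin 43° = 143.354 + 182.162 = 325.516 N, and kinetic friction down the slope is μN = 0.09 × 325.516 = 29.296 N.
Along the incline: F cos 43° − mg sin 43° − μN = ma, so 195.357 − 133.672 − 29.296 = 20 a, giving a = 1.6195 m/s².

1.62 m/s²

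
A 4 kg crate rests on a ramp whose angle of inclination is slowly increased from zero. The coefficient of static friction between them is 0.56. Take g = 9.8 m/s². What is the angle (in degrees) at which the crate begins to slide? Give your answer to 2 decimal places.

29.25°

At the threshold of sliding, static friction is at its maximum μ_s N and exactly balances the weight component along the incline: mg sin θ = μ_s mg cos θ.
Hence tan θ = μ_s = 0.56, so θ = arctan(0.56) = 29.2488°.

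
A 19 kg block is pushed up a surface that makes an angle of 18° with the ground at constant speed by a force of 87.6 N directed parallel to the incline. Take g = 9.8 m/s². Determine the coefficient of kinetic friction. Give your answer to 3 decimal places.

0.170

At constant speed ΣF = 0 along the incline. The applied 87.6 N acts up the slope; the weight component mg sin 18° = 57.539 N and kinetic friction μN both act down the slope.
So 87.6 = 57.539 + μ × 177.087, giving μ = (87.6 − 57.539) / 177.087 = 0.1698.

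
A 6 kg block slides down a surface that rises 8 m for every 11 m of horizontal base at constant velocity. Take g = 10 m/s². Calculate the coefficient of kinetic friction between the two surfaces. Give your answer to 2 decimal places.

0.73

At constant velocity the net force along the incline is zero: mg sin 36.03° = μ mg cos 36.03°.
So μ = tan 36.03° = 0.5882 / 0.8087 = 0.7273.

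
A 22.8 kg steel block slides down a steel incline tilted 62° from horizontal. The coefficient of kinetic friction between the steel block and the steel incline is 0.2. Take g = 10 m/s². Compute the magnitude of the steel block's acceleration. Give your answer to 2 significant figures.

7.9 m/s²

Resolving the weight along the incline: the component pulling the steel block down the slope is mg sin 62° = 22.8 × 10 × 0.8829 = 201.301 N, and the normal force is N = mg cos 62° = 22.8 × 10 × 0.4695 = 107.046 N.
Kinetic friction acts up the slope with magnitude f = μN = 0.2 × 107.046 = 21.409 N.
Net force along the incline is 201.301 − 21.409 = 179.892 N, so a = 179.892 / 22.8 = 7.8900 m/s².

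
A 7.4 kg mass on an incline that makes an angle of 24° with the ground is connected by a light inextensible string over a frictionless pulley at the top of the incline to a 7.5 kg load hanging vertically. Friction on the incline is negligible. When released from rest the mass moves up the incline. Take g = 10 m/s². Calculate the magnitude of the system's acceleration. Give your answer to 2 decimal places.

For the mass on the incline: the weight component along the slope is m₁g sin 24° = 7.4 × 10 × 0.4067 = 30.096 N and the normal force is N = m₁g cos 24° = 67.602 N.
Newton's second law for the mass (up-slope positive): T − 30.096 = 7.4 a. For the hanging load (downward positive): 7.5 × 10 − T = 7.5 a.
Adding the two equations eliminates T: 44.904 = 14.9 a, so a = 3.0137 m/s².

3.01 m/s²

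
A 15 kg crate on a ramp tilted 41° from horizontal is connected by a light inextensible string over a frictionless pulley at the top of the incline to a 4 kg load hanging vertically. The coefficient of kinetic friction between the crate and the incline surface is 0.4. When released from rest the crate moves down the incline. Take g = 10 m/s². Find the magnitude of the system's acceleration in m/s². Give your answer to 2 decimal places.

0.69 m/s²

For the crate on the incline: the weight component along the slope is m₁g sin 41° = 15 × 10 × 0.6561 = 98.415 N and the normal force is N = m₁g cos 41° = 113.206 N.
Kinetic friction opposes the crate's motion down the incline: f = μN = 0.4 × 113.206 = 45.282 N acting up the slope.
Newton's second law for the crate (down-slope positive): 98.415 − 45.282 − T = 15 a. For the hanging load (upward positive): T − 4 × 10 = 4 a.
Adding the two equations eliminates T: 13.133 = 19 a, so a = 0.6912 m/s².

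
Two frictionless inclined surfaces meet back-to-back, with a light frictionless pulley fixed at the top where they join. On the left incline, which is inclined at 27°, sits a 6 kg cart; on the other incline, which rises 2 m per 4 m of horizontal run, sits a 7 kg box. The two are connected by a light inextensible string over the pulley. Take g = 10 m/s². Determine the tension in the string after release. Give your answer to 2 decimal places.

Resolve each weight along its own incline: the 6 kg mass has component 6 × 10 × sin 27° = 27.239 N down its slope, and the 7 kg mass has 7 × 10 × sin 26.57° = 31.305 N down its slope.
The 7 kg side's 31.305 N exceeds the other side's 27.239 N, so that mass slides down and the 6 kg mass slides up. Taking that direction as positive, Newton's second law for the whole system gives 31.305 − 27.239 = (6 + 7) a, so a = 4.066 / 13 = 0.3128 m/s².
For the 6 kg mass (up-slope positive): T − 27.239 = 6 × 0.3128, so T = 29.116 N.

29.12 N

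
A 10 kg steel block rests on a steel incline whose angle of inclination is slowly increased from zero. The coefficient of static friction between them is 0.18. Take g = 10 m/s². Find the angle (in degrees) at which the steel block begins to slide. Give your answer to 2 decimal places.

10.20°

At the threshold of sliding, static friction is at its maximum μ_s N and exactly balances the weight component along the incline: mg sin θ = μ_s mg cos θ.
Hence tan θ = μ_s = 0.18, so θ = arctan(0.18) = 10.2040°.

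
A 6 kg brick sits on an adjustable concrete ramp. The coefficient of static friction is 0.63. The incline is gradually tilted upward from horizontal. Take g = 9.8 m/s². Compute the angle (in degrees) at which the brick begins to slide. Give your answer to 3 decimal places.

At the threshold of sliding, static friction is at its maximum μ_s N and exactly balances the weight component along the incline: mg sin θ = μ_s mg cos θ.
Hence tan θ = μ_s = 0.63, so θ = arctan(0.63) = 32.2109°.

32.211°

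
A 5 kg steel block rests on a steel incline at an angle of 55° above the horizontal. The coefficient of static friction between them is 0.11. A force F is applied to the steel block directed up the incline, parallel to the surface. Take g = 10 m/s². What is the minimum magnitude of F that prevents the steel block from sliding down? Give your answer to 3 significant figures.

37.8 N

The normal force is N = mg cos 55° = 28.679 N. With F at its minimum the steel block is on the verge of sliding down, so static friction is at its maximum μ_s N = 0.11 × 28.679 = 3.155 N and acts up the slope.
Equilibrium along the incline: F + μ_s N = mg sin 55°, so F = 40.958 − 3.155 = 37.803 N.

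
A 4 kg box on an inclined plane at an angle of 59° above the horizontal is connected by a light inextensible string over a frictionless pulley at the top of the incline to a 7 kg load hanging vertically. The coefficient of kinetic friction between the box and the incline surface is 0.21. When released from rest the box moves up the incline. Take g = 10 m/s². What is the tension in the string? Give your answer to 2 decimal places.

50.03 N

For the box on the incline: the weight component along the slope is m₁g sin 59° = 4 × 10 × 0.8572 = 34.288 N and the normal force is N = m₁g cos 59° = 20.602 N.
Kinetic friction opposes the box's motion up the incline: f = μN = 0.21 × 20.602 = 4.326 N acting down the slope.
Newton's second law for the box (up-slope positive): T − 34.288 − 4.326 = 4 a. For the hanging load (downward positive): 7 × 10 − T = 7 a.
Adding the two equations eliminates T: 31.386 = 11 a, so a = 2.8533 m/s².
Then from the hanging load's equation, T = 7 × (10 − 2.8533) = 50.027 N.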